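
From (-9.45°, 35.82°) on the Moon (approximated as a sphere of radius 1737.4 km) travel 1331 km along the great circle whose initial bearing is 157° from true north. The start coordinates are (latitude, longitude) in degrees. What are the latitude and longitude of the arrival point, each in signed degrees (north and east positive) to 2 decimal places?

-48.41°, 59.90°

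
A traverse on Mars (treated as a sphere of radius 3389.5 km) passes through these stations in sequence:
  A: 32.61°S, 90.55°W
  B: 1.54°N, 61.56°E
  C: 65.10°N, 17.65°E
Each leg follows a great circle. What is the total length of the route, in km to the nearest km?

Leg A→B: central angle 2.4322 rad, distance 8243.8 km.
Leg B→C: central angle 1.2370 rad, distance 4192.9 km.
Total: 8243.8 + 4192.9 ≈ 12437 km.

12437 km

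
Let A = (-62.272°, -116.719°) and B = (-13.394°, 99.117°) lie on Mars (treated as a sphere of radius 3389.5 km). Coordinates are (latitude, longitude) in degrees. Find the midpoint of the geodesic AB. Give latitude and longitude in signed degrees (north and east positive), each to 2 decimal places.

-59.61°, 123.69°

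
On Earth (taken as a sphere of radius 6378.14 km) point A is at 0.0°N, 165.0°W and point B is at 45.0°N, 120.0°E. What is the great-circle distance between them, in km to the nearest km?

8845 km

With latitudes φ₁ = 0.000°, φ₂ = 45.000° and longitude difference Δλ = -75.000°:
cos c = sin φ₁ sin φ₂ + cos φ₁ cos φ₂ cos Δλ = (0.0000)(0.7071) + (1.0000)(0.7071)(0.2588) = 0.18301,
so c = arccos(0.18301) = 1.38675 rad.
Distance = R·c = 6378.14 × 1.3867 ≈ 8845 km.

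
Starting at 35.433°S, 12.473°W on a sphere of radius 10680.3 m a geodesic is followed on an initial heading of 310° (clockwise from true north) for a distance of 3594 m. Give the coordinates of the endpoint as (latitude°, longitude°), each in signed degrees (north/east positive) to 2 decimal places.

Angular distance δ = d/R = 3594/10680.3 = 0.33651 rad; initial bearing θ = 5.4105 rad.
sin φ₂ = sin φ₁ cos δ + cos φ₁ sin δ cos θ = (-0.5798)(0.9439) + (0.8148)(0.3302)(0.6428) = -0.3743, so φ₂ = -21.98°.
Δλ = atan2(sin θ sin δ cos φ₁, cos δ − sin φ₁ sin φ₂) = atan2(-0.2061, 0.7269) = -15.829°.
λ₂ = -12.473° − 15.829° = -28.30°.

-21.98°, -28.30°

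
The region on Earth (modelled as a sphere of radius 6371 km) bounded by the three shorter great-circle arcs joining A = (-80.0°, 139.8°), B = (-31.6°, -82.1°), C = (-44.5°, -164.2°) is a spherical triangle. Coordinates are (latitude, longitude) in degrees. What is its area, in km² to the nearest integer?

17626460 km²

Side lengths (central angles): a = 1.1032, b = 0.7082, c = 1.1528 rad; semiperimeter s = 1.4821.
By l'Huilier's theorem, tan(E/4) = √[tan(s/2) tan((s−a)/2) tan((s−b)/2) tan((s−c)/2)], giving spherical excess E = 0.4343 rad.
Area = E·R² = 0.4343 × (6371)² ≈ 17626460 km².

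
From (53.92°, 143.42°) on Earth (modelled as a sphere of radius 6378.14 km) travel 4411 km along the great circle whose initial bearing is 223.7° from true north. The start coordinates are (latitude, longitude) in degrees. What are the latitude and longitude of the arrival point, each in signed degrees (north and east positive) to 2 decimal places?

Angular distance δ = d/R = 4411/6378.14 = 0.69158 rad; initial bearing θ = 3.9043 rad.
sin φ₂ = sin φ₁ cos δ + cos φ₁ sin δ cos θ = (0.8082)(0.7702) + (0.5889)(0.6378)(-0.7230) = 0.3510, so φ₂ = 20.55°.
Δλ = atan2(sin θ sin δ cos φ₁, cos δ − sin φ₁ sin φ₂) = atan2(-0.2595, 0.4866) = -28.070°.
λ₂ = 143.420° − 28.070° = 115.35°.

20.55°, 115.35°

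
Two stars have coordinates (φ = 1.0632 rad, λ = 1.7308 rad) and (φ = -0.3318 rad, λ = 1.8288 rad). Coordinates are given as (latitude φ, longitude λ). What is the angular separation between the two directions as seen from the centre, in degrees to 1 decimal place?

80.1°

In radians: φ₁ = 1.0632, φ₂ = -0.3318, Δλ = 5.615° = 0.0980 rad.
cos c = sin φ₁ sin φ₂ + cos φ₁ cos φ₂ cos Δλ = (0.8739)(-0.3257) + (0.4861)(0.9455)(0.9952) = 0.17269,
so c = arccos(0.17269) = 1.39724 rad.
So the angular separation is 80.1°.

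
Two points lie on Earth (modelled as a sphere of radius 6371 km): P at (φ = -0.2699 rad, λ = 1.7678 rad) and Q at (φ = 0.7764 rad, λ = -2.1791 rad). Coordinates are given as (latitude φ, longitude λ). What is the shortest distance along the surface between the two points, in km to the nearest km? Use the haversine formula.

In radians: φ₁ = -0.2699, φ₂ = 0.7764, Δλ = 133.859° = 2.3363 rad.
Haversine: a = sin²(Δφ/2) + cos φ₁ cos φ₂ sin²(Δλ/2) = 0.2496 + (0.9638)(0.7134)(0.8464) = 0.83164.
Central angle c = 2·arcsin(√a) = 2.29598 rad.
Distance = R·c = 6371 × 2.2960 ≈ 14628 km.

14628 km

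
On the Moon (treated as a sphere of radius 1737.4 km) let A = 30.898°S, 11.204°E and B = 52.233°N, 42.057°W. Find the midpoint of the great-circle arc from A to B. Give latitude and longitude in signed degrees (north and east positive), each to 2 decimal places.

11.86°, -10.64°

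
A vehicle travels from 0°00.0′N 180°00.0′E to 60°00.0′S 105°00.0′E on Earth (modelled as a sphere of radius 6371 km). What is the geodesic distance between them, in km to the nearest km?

9181 km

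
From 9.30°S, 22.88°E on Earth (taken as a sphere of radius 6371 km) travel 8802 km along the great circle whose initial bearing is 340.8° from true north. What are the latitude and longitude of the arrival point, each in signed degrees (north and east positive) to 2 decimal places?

Angular distance δ = d/R = 8802/6371 = 1.38157 rad; initial bearing θ = 5.9481 rad.
sin φ₂ = sin φ₁ cos δ + cos φ₁ sin δ cos θ = (-0.1616)(0.1881) + (0.9869)(0.9822)(0.9444) = 0.8849, so φ₂ = 62.24°.
Δλ = atan2(sin θ sin δ cos φ₁, cos δ − sin φ₁ sin φ₂) = atan2(-0.3188, 0.3311) = -43.911°.
λ₂ = 22.880° − 43.911° = -21.03°.

62.24°, -21.03°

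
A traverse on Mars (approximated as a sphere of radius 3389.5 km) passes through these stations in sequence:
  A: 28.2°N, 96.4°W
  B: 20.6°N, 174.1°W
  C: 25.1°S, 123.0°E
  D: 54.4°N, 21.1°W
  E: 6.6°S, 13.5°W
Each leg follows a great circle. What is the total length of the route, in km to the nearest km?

20596 km

Leg A→B: central angle 1.2217 rad, distance 4141.1 km.
Leg B→C: central angle 1.3316 rad, distance 4513.5 km.
Leg C→D: central angle 2.4527 rad, distance 8313.3 km.
Leg D→E: central angle 1.0704 rad, distance 3628.3 km.
Total: 4141.1 + 4513.5 + 8313.3 + 3628.3 ≈ 20596 km.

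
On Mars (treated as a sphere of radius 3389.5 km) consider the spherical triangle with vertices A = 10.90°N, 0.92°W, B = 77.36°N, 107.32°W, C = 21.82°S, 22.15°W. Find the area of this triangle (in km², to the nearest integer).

6284506 km²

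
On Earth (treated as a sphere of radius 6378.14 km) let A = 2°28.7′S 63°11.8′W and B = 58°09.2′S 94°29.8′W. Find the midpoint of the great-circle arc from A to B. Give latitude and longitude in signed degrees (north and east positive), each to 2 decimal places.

-31.17°, -73.90°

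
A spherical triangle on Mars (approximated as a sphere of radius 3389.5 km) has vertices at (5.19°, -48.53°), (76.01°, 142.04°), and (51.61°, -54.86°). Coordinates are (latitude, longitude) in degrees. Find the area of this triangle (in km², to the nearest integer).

378703 km²

Side lengths (central angles): a = 0.9060, b = 0.8154, c = 1.7203 rad; semiperimeter s = 1.7208.
By l'Huilier's theorem, tan(E/4) = √[tan(s/2) tan((s−a)/2) tan((s−b)/2) tan((s−c)/2)], giving spherical excess E = 0.0330 rad.
Area = E·R² = 0.0330 × (3389.5)² ≈ 378703 km².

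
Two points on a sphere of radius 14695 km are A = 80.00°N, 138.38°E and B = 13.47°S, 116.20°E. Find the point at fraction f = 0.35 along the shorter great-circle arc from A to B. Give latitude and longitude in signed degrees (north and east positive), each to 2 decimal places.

Central angle δ = 1.6439 rad. Interpolating on the sphere with fraction f = 0.35:
P = [sin((1−f)δ)·A + sin(fδ)·B] / sin δ = 0.8788·A + 0.5456·B in Cartesian coordinates,
giving P = (-0.3483, 0.5774, 0.7384), i.e. latitude 47.60°, longitude 121.10°.

47.60°, 121.10°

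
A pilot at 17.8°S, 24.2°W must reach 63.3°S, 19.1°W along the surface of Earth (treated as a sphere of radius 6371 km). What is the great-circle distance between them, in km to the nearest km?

5074 km

Let φ₁ = -0.3107 rad, φ₂ = -1.1048 rad, and Δλ = 0.0890 rad.
cos c = sin φ₁ sin φ₂ + cos φ₁ cos φ₂ cos Δλ = (-0.3057)(-0.8934) + (0.9521)(0.4493)(0.9960) = 0.69922,
so c = arccos(0.69922) = 0.79650 rad.
Distance = R·c = 6371 × 0.7965 ≈ 5074 km.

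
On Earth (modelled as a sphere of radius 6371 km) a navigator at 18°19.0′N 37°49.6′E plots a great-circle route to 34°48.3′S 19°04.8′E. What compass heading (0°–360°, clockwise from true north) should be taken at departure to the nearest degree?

199°

Δλ = -18.747° = -0.3272 rad.
y = sin Δλ · cos φ₂ = (-0.3214)(0.8211) = -0.2639
x = cos φ₁ sin φ₂ − sin φ₁ cos φ₂ cos Δλ = (0.9493)(-0.5708) − (0.3143)(0.8211)(0.9469) = -0.7862
θ = atan2(y, x) = -161.45°; adding 360° gives 199°.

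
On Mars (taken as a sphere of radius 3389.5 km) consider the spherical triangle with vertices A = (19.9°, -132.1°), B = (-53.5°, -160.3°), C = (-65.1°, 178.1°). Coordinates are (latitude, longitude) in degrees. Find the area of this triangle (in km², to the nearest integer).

Side lengths (central angles): a = 0.2766, b = 1.6240, c = 1.3497 rad; semiperimeter s = 1.6252.
By l'Huilier's theorem, tan(E/4) = √[tan(s/2) tan((s−a)/2) tan((s−b)/2) tan((s−c)/2)], giving spherical excess E = 0.0326 rad.
Area = E·R² = 0.0326 × (3389.5)² ≈ 374867 km².

374867 km²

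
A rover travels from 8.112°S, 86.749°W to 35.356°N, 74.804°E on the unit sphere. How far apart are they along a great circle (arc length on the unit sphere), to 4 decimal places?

With latitudes φ₁ = -8.112°, φ₂ = 35.356° and longitude difference Δλ = 161.553°:
cos c = sin φ₁ sin φ₂ + cos φ₁ cos φ₂ cos Δλ = (-0.1411)(0.5787) + (0.9900)(0.8156)(-0.9486) = -0.84758,
so c = arccos(-0.84758) = 2.58220 rad.
On the unit sphere the arc length equals the central angle: 2.5822.

2.5822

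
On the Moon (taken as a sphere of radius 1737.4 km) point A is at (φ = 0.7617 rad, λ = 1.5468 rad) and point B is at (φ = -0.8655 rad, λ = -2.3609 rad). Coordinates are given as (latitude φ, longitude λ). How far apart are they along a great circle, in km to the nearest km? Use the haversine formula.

4540 km

Let φ₁ = 0.7617 rad, φ₂ = -0.8655 rad, and Δλ = 2.3755 rad.
Haversine: a = sin²(Δφ/2) + cos φ₁ cos φ₂ sin²(Δλ/2) = 0.5282 + (0.7237)(0.6483)(0.8603) = 0.93178.
Central angle c = 2·arcsin(√a) = 2.61307 rad.
Distance = R·c = 1737.4 × 2.6131 ≈ 4540 km.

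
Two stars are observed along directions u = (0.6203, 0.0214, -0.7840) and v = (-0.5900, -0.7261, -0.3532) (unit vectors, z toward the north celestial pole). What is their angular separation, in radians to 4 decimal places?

1.6756 rad

u·v = -0.1046; |u| = 0.9999, |v| = 1.0000.
cos θ = (u·v)/(|u||v|) = -0.1046, so θ = 1.6756 rad.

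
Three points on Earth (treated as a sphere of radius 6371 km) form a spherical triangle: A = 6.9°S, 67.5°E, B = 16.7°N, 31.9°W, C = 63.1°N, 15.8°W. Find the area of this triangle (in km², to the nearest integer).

Side lengths (central angles): a = 0.8330, b = 1.6256, c = 1.7618 rad; semiperimeter s = 2.1102.
By l'Huilier's theorem, tan(E/4) = √[tan(s/2) tan((s−a)/2) tan((s−b)/2) tan((s−c)/2)], giving spherical excess E = 0.9372 rad.
Area = E·R² = 0.9372 × (6371)² ≈ 38039054 km².

38039054 km²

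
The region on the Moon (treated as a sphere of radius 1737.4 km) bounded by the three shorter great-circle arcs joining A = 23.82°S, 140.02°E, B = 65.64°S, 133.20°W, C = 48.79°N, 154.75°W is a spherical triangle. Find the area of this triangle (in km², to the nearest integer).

4451854 km²

Side lengths (central angles): a = 2.0181, b = 1.6221, c = 1.1711 rad; semiperimeter s = 2.4057.
By l'Huilier's theorem, tan(E/4) = √[tan(s/2) tan((s−a)/2) tan((s−b)/2) tan((s−c)/2)], giving spherical excess E = 1.4748 rad.
Area = E·R² = 1.4748 × (1737.4)² ≈ 4451854 km².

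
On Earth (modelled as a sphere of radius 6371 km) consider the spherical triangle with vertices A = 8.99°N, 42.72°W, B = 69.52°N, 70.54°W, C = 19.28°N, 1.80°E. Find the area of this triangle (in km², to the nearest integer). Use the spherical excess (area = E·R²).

Side lengths (central angles): a = 1.1489, b = 0.7722, c = 1.1018 rad; semiperimeter s = 1.5114.
By l'Huilier's theorem, tan(E/4) = √[tan(s/2) tan((s−a)/2) tan((s−b)/2) tan((s−c)/2)], giving spherical excess E = 0.4695 rad.
Area = E·R² = 0.4695 × (6371)² ≈ 19055097 km².

19055097 km²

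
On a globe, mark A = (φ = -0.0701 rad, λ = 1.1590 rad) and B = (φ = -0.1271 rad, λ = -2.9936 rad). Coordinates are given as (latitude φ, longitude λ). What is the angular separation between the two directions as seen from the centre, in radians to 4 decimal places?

2.1136 rad

With latitudes φ₁ = -4.016°, φ₂ = -7.282° and longitude difference Δλ = 122.074°:
Haversine: a = sin²(Δφ/2) + cos φ₁ cos φ₂ sin²(Δλ/2) = 0.0008 + (0.9975)(0.9919)(0.7655) = 0.75828.
Central angle c = 2·arcsin(√a) = 2.11362 rad.
So the angular separation is 2.1136 rad.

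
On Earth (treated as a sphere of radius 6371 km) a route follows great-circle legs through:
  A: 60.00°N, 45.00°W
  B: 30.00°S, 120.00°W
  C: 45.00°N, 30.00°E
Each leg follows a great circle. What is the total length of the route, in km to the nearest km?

29003 km

Leg A→B: central angle 1.8975 rad, distance 12089.1 km.
Leg B→C: central angle 2.6549 rad, distance 16914.4 km.
Total: 12089.1 + 16914.4 ≈ 29003 km.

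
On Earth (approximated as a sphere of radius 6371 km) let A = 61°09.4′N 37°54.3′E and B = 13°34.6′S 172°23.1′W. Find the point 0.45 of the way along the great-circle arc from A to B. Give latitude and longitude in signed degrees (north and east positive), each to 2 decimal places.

Central angle δ = 2.2275 rad. Interpolating on the sphere with fraction f = 0.45:
P = [sin((1−f)δ)·A + sin(fδ)·B] / sin δ = 1.1880·A + 1.0641·B in Cartesian coordinates,
giving P = (-0.5731, 0.2150, 0.7908), i.e. latitude 52.26°, longitude 159.43°.

52.26°, 159.43°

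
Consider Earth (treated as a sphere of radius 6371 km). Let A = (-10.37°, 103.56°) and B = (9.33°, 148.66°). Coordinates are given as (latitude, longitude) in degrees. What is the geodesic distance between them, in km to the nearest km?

In radians: φ₁ = -0.1810, φ₂ = 0.1628, Δλ = 45.100° = 0.7871 rad.
cos c = sin φ₁ sin φ₂ + cos φ₁ cos φ₂ cos Δλ = (-0.1800)(0.1621) + (0.9837)(0.9868)(0.7059) = 0.65597,
so c = arccos(0.65597) = 0.85532 rad.
Distance = R·c = 6371 × 0.8553 ≈ 5449 km.

5449 km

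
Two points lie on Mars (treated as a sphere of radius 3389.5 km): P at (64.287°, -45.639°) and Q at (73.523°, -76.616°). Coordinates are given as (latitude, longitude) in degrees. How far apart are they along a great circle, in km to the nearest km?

In radians: φ₁ = 1.1220, φ₂ = 1.2832, Δλ = -30.977° = -0.5407 rad.
Haversine: a = sin²(Δφ/2) + cos φ₁ cos φ₂ sin²(Δλ/2) = 0.0065 + (0.4339)(0.2836)(0.0713) = 0.01526.
Central angle c = 2·arcsin(√a) = 0.24768 rad.
Distance = R·c = 3389.5 × 0.2477 ≈ 840 km.

840 km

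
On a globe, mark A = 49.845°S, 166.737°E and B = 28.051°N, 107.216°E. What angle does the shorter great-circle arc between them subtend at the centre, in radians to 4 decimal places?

With latitudes φ₁ = -49.845°, φ₂ = 28.051° and longitude difference Δλ = -59.521°:
Haversine: a = sin²(Δφ/2) + cos φ₁ cos φ₂ sin²(Δλ/2) = 0.3952 + (0.6449)(0.8825)(0.2464) = 0.53538.
Central angle c = 2·arcsin(√a) = 1.64161 rad.
So the angular separation is 1.6416 rad.

1.6416 rad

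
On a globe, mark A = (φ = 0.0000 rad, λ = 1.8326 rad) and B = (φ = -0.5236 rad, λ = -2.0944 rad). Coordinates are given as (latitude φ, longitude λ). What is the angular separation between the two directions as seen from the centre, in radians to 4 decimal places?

With latitudes φ₁ = 0.000°, φ₂ = -30.000° and longitude difference Δλ = 134.999°:
Haversine: a = sin²(Δφ/2) + cos φ₁ cos φ₂ sin²(Δλ/2) = 0.0670 + (1.0000)(0.8660)(0.8536) = 0.80618.
Central angle c = 2·arcsin(√a) = 2.22985 rad.
So the angular separation is 2.2298 rad.

2.2298 rad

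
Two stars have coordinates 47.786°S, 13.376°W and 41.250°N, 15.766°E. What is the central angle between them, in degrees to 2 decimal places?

92.70°

In radians: φ₁ = -0.8340, φ₂ = 0.7199, Δλ = 29.142° = 0.5086 rad.
Haversine: a = sin²(Δφ/2) + cos φ₁ cos φ₂ sin²(Δλ/2) = 0.4916 + (0.6719)(0.7518)(0.0633) = 0.52356.
Central angle c = 2·arcsin(√a) = 1.61794 rad.
So the angular separation is 92.70°.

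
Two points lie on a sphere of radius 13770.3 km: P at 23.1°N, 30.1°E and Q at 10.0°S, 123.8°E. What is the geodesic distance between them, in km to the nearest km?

Let φ₁ = 0.4032 rad, φ₂ = -0.1745 rad, and Δλ = 1.6354 rad.
cos c = sin φ₁ sin φ₂ + cos φ₁ cos φ₂ cos Δλ = (0.3923)(-0.1736) + (0.9198)(0.9848)(-0.0645) = -0.12659,
so c = arccos(-0.12659) = 1.69772 rad.
Distance = R·c = 13770.3 × 1.6977 ≈ 23378 km.

23378 km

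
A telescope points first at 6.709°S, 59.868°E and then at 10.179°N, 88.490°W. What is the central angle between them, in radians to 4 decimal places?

With latitudes φ₁ = -6.709°, φ₂ = 10.179° and longitude difference Δλ = -148.358°:
Haversine: a = sin²(Δφ/2) + cos φ₁ cos φ₂ sin²(Δλ/2) = 0.0216 + (0.9932)(0.9843)(0.9257) = 0.92643.
Central angle c = 2·arcsin(√a) = 2.59222 rad.
So the angular separation is 2.5922 rad.

2.5922 rad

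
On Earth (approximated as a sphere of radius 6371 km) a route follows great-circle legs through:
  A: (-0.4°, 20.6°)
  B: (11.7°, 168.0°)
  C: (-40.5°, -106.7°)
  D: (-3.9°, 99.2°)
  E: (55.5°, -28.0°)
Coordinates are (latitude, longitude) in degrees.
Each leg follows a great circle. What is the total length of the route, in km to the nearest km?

53693 km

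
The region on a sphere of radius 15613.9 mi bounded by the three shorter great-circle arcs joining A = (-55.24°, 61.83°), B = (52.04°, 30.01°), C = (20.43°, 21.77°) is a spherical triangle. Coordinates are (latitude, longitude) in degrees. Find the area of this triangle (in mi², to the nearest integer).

Side lengths (central angles): a = 0.5629, b = 1.4483, c = 1.9281 rad; semiperimeter s = 1.9697.
By l'Huilier's theorem, tan(E/4) = √[tan(s/2) tan((s−a)/2) tan((s−b)/2) tan((s−c)/2)], giving spherical excess E = 0.3360 rad.
Area = E·R² = 0.3360 × (15613.9)² ≈ 81917838 mi².

81917838 mi²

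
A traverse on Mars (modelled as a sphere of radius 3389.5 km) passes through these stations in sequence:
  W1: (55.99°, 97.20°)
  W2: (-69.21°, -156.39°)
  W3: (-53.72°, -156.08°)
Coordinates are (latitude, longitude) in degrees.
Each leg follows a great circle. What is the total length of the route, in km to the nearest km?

9566 km

Leg W1→W2: central angle 2.5518 rad, distance 8649.3 km.
Leg W2→W3: central angle 0.2704 rad, distance 916.4 km.
Total: 8649.3 + 916.4 ≈ 9566 km.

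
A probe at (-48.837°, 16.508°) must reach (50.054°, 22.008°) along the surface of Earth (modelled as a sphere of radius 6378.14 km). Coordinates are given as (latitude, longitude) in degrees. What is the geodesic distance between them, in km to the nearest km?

11021 km

With latitudes φ₁ = -48.837°, φ₂ = 50.054° and longitude difference Δλ = 5.500°:
cos c = sin φ₁ sin φ₂ + cos φ₁ cos φ₂ cos Δλ = (-0.7528)(0.7666) + (0.6582)(0.6421)(0.9954) = -0.15650,
so c = arccos(-0.15650) = 1.72794 rad.
Distance = R·c = 6378.14 × 1.7279 ≈ 11021 km.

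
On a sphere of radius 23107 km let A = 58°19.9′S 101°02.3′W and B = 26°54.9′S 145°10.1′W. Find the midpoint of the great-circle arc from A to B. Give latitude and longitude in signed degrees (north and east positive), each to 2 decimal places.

-44.64°, -129.09°

The central angle between A and B is δ = 0.7652 rad.
With f = 0.5, the slerp weights are sin((1−f)δ)/sin δ = 0.5390 and sin(fδ)/sin δ = 0.5390.
Weighted sum of the unit vectors: (0.5390)·(-0.1005,-0.5153,-0.8511) + (0.5390)·(-0.7319,-0.5093,-0.4527) = (-0.4487, -0.5522, -0.7027).
Converting back: φ = atan2(z, √(x²+y²)) = -44.64°, λ = atan2(y, x) = -129.09°.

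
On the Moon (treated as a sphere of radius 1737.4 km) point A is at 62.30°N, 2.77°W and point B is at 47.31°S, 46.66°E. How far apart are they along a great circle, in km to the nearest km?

With latitudes φ₁ = 62.300°, φ₂ = -47.310° and longitude difference Δλ = 49.430°:
cos c = sin φ₁ sin φ₂ + cos φ₁ cos φ₂ cos Δλ = (0.8854)(-0.7350) + (0.4648)(0.6780)(0.6504) = -0.44581,
so c = arccos(-0.44581) = 2.03287 rad.
Distance = R·c = 1737.4 × 2.0329 ≈ 3532 km.

3532 km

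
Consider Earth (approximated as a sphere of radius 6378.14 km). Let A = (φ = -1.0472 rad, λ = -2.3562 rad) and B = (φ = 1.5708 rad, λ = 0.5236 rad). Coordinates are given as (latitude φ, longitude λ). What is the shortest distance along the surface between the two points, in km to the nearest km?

With latitudes φ₁ = -60.000°, φ₂ = 90.000° and longitude difference Δλ = 165.000°:
cos c = sin φ₁ sin φ₂ + cos φ₁ cos φ₂ cos Δλ = (-0.8660)(1.0000) + (0.5000)(-0.0000)(-0.9659) = -0.86602,
so c = arccos(-0.86602) = 2.61799 rad.
Distance = R·c = 6378.14 × 2.6180 ≈ 16698 km.

16698 km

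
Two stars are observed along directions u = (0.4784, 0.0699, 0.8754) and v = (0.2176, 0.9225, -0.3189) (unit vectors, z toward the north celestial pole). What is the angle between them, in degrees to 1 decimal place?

u·v = -0.1106; |u| = 1.0000, |v| = 1.0000.
cos θ = (u·v)/(|u||v|) = -0.1106, so θ = 96.3°.

96.3°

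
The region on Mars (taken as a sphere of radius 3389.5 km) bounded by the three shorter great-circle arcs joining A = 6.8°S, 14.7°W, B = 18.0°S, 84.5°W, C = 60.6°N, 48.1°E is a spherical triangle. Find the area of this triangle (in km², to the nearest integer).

14884628 km²

Side lengths (central angles): a = 2.1960, b = 1.4509, c = 1.1997 rad; semiperimeter s = 2.4232.
By l'Huilier's theorem, tan(E/4) = √[tan(s/2) tan((s−a)/2) tan((s−b)/2) tan((s−c)/2)], giving spherical excess E = 1.2956 rad.
Area = E·R² = 1.2956 × (3389.5)² ≈ 14884628 km².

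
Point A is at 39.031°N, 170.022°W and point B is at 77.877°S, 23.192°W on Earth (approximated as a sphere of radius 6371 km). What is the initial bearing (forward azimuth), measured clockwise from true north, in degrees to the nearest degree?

170°

With φ₁ = 0.6812, φ₂ = -1.3592, Δλ = 2.5627 rad, the forward-azimuth formula gives
θ = atan2( sin Δλ cos φ₂ , cos φ₁ sin φ₂ − sin φ₁ cos φ₂ cos Δλ ) = atan2(0.1149, -0.6488) = 169.96°.
So the initial bearing is 170°.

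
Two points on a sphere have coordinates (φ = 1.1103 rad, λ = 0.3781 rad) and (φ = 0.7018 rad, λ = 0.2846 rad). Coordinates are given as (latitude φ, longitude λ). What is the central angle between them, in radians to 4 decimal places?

Let φ₁ = 1.1103 rad, φ₂ = 0.7018 rad, and Δλ = -0.0935 rad.
Haversine: a = sin²(Δφ/2) + cos φ₁ cos φ₂ sin²(Δλ/2) = 0.0411 + (0.4444)(0.7637)(0.0022) = 0.04188.
Central angle c = 2·arcsin(√a) = 0.41222 rad.
So the angular separation is 0.4122 rad.

0.4122 rad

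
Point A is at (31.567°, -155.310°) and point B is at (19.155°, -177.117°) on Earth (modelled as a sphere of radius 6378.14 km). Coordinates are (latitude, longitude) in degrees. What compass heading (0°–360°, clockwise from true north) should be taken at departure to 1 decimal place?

With φ₁ = 0.5509, φ₂ = 0.3343, Δλ = -0.3806 rad, the forward-azimuth formula gives
θ = atan2( sin Δλ cos φ₂ , cos φ₁ sin φ₂ − sin φ₁ cos φ₂ cos Δλ ) = atan2(-0.3509, -0.1796) = -117.10°.
Adding 360° brings this into [0°, 360°): 242.9°.

242.9°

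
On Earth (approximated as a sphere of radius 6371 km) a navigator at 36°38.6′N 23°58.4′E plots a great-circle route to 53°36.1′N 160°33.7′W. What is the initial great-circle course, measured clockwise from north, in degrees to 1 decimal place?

2.7°

Δλ = 175.465° = 3.0624 rad.
y = sin Δλ · cos φ₂ = (0.0791)(0.5934) = 0.0469
x = cos φ₁ sin φ₂ − sin φ₁ cos φ₂ cos Δλ = (0.8024)(0.8049) − (0.5968)(0.5934)(-0.9969) = 0.9989
θ = atan2(y, x) = 2.69°, so the bearing is 2.7°.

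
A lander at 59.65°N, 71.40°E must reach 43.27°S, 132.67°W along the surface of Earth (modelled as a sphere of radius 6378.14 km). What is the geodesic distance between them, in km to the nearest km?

17593 km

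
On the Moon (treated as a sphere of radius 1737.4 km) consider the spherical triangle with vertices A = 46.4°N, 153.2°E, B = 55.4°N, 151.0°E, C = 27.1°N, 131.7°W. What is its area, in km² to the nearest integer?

Side lengths (central angles): a = 1.0632, b = 1.0613, c = 0.1589 rad; semiperimeter s = 1.1417.
By l'Huilier's theorem, tan(E/4) = √[tan(s/2) tan((s−a)/2) tan((s−b)/2) tan((s−c)/2)], giving spherical excess E = 0.0932 rad.
Area = E·R² = 0.0932 × (1737.4)² ≈ 281286 km².

281286 km²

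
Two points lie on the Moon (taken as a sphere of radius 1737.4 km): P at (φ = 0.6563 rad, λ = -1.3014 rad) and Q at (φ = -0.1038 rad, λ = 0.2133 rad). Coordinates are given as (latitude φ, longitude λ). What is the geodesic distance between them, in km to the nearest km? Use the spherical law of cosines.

In radians: φ₁ = 0.6563, φ₂ = -0.1038, Δλ = 86.786° = 1.5147 rad.
cos c = sin φ₁ sin φ₂ + cos φ₁ cos φ₂ cos Δλ = (0.6102)(-0.1036) + (0.7923)(0.9946)(0.0561) = -0.01904,
so c = arccos(-0.01904) = 1.58984 rad.
Distance = R·c = 1737.4 × 1.5898 ≈ 2762 km.

2762 km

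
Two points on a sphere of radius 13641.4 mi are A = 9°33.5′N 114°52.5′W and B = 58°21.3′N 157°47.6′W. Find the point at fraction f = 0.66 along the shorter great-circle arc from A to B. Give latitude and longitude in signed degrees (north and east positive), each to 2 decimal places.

The central angle between A and B is δ = 1.0237 rad.
With f = 0.66, the slerp weights are sin((1−f)δ)/sin δ = 0.3994 and sin(fδ)/sin δ = 0.7323.
Weighted sum of the unit vectors: (0.3994)·(-0.4148,-0.8946,0.1661) + (0.7323)·(-0.4857,-0.1983,0.8513) = (-0.5213, -0.5025, 0.6897).
Converting back: φ = atan2(z, √(x²+y²)) = 43.61°, λ = atan2(y, x) = -136.06°.

43.61°, -136.06°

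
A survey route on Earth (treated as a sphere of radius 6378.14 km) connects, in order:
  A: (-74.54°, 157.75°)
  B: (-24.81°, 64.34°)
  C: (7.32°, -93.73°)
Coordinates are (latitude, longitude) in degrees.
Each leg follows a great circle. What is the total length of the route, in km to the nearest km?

24462 km

Leg A→B: central angle 1.1701 rad, distance 7463.2 km.
Leg B→C: central angle 2.6651 rad, distance 16998.6 km.
Total: 7463.2 + 16998.6 ≈ 24462 km.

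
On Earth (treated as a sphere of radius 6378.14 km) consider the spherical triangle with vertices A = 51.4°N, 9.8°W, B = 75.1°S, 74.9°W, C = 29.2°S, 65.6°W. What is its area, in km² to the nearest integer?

28200796 km²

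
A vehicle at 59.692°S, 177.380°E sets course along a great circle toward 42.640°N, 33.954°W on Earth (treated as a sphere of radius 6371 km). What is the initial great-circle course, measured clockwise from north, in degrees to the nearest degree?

118°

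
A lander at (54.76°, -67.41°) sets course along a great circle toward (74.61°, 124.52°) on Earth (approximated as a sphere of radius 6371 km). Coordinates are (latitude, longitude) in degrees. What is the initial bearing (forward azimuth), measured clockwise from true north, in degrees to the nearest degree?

356°

With φ₁ = 0.9557, φ₂ = 1.3022, Δλ = -2.9334 rad, the forward-azimuth formula gives
θ = atan2( sin Δλ cos φ₂ , cos φ₁ sin φ₂ − sin φ₁ cos φ₂ cos Δλ ) = atan2(-0.0549, 0.7684) = -4.08°.
Adding 360° brings this into [0°, 360°): 356°.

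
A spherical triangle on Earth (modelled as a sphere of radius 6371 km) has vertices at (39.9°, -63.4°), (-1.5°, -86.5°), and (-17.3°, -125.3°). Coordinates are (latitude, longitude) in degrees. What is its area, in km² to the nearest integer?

9686540 km²

Side lengths (central angles): a = 0.7203, b = 1.4159, c = 0.8112 rad; semiperimeter s = 1.4737.
By l'Huilier's theorem, tan(E/4) = √[tan(s/2) tan((s−a)/2) tan((s−b)/2) tan((s−c)/2)], giving spherical excess E = 0.2386 rad.
Area = E·R² = 0.2386 × (6371)² ≈ 9686540 km².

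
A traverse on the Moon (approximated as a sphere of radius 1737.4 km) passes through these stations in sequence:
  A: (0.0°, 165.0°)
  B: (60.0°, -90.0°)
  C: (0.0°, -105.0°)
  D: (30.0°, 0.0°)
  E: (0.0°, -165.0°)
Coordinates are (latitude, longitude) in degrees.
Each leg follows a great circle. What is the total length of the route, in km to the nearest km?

Leg A→B: central angle 1.7006 rad, distance 2954.6 km.
Leg B→C: central angle 1.0668 rad, distance 1853.4 km.
Leg C→D: central angle 1.7969 rad, distance 3121.9 km.
Leg D→E: central angle 2.5617 rad, distance 4450.7 km.
Total: 2954.6 + 1853.4 + 3121.9 + 4450.7 ≈ 12381 km.

12381 km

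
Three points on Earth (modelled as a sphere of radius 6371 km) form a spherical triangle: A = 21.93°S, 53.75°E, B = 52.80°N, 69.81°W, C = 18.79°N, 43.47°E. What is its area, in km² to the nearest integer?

15269730 km²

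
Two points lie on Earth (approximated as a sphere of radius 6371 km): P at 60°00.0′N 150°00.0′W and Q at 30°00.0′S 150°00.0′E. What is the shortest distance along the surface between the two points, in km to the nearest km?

11398 km

With latitudes φ₁ = 60.000°, φ₂ = -30.000° and longitude difference Δλ = -60.000°:
Haversine: a = sin²(Δφ/2) + cos φ₁ cos φ₂ sin²(Δλ/2) = 0.5000 + (0.5000)(0.8660)(0.2500) = 0.60825.
Central angle c = 2·arcsin(√a) = 1.78903 rad.
Distance = R·c = 6371 × 1.7890 ≈ 11398 km.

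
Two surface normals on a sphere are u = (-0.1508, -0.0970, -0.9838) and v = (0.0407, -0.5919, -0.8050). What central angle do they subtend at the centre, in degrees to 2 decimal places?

u·v = 0.8432; |u| = 1.0000, |v| = 1.0000.
cos θ = (u·v)/(|u||v|) = 0.8432, so θ = 32.52°.

32.52°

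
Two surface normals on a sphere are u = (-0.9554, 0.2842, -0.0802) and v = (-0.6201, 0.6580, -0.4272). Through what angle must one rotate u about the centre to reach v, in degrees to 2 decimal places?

u·v = 0.8137; |u| = 1.0000, |v| = 1.0000.
cos θ = (u·v)/(|u||v|) = 0.8137, so θ = 35.54°.

35.54°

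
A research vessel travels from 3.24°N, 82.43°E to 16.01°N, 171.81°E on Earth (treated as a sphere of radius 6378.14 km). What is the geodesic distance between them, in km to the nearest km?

Let φ₁ = 0.0565 rad, φ₂ = 0.2794 rad, and Δλ = 1.5600 rad.
cos c = sin φ₁ sin φ₂ + cos φ₁ cos φ₂ cos Δλ = (0.0565)(0.2758) + (0.9984)(0.9612)(0.0108) = 0.02597,
so c = arccos(0.02597) = 1.54482 rad.
Distance = R·c = 6378.14 × 1.5448 ≈ 9853 km.

9853 km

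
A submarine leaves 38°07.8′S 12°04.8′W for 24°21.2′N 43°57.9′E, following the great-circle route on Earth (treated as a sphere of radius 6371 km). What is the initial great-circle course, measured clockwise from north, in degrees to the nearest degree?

With φ₁ = -0.6655, φ₂ = 0.4250, Δλ = 0.9782 rad, the forward-azimuth formula gives
θ = atan2( sin Δλ cos φ₂ , cos φ₁ sin φ₂ − sin φ₁ cos φ₂ cos Δλ ) = atan2(0.7557, 0.6386) = 49.80°.
So the initial bearing is 50°.

50°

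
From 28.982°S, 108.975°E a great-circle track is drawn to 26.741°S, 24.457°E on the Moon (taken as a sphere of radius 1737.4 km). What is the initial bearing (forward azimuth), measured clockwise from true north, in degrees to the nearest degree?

248°

Δλ = -84.518° = -1.4751 rad.
y = sin Δλ · cos φ₂ = (-0.9954)(0.8930) = -0.8890
x = cos φ₁ sin φ₂ − sin φ₁ cos φ₂ cos Δλ = (0.8748)(-0.4500) − (-0.4845)(0.8930)(0.0955) = -0.3523
θ = atan2(y, x) = -111.62°; adding 360° gives 248°.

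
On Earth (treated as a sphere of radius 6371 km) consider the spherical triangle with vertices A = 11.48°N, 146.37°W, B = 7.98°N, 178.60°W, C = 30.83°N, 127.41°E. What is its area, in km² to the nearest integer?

8959511 km²

Side lengths (central angles): a = 0.9629, b = 1.4127, c = 0.5575 rad; semiperimeter s = 1.4665.
By l'Huilier's theorem, tan(E/4) = √[tan(s/2) tan((s−a)/2) tan((s−b)/2) tan((s−c)/2)], giving spherical excess E = 0.2207 rad.
Area = E·R² = 0.2207 × (6371)² ≈ 8959511 km².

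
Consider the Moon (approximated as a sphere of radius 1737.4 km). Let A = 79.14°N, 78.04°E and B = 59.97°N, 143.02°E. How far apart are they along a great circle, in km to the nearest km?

822 km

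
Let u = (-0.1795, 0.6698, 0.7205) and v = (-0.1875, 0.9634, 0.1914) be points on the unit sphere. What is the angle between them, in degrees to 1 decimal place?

35.2°

u·v = 0.8168; |u| = 1.0000, |v| = 1.0000.
cos θ = (u·v)/(|u||v|) = 0.8169, so θ = 35.2°.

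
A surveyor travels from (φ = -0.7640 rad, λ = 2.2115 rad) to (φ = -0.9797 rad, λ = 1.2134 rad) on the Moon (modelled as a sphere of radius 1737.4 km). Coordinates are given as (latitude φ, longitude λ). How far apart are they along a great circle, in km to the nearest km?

1140 km

Let φ₁ = -0.7640 rad, φ₂ = -0.9797 rad, and Δλ = -0.9981 rad.
cos c = sin φ₁ sin φ₂ + cos φ₁ cos φ₂ cos Δλ = (-0.6918)(-0.8303) + (0.7221)(0.5573)(0.5419) = 0.79249,
so c = arccos(0.79249) = 0.65591 rad.
Distance = R·c = 1737.4 × 0.6559 ≈ 1140 km.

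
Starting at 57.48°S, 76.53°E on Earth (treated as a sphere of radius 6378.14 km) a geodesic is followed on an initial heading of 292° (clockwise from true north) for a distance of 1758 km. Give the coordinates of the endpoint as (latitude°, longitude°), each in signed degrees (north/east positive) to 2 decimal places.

-49.16°, 53.83°

Angular distance δ = d/R = 1758/6378.14 = 0.27563 rad; initial bearing θ = 5.0964 rad.
sin φ₂ = sin φ₁ cos δ + cos φ₁ sin δ cos θ = (-0.8432)(0.9623) + (0.5376)(0.2722)(0.3746) = -0.7566, so φ₂ = -49.16°.
Δλ = atan2(sin θ sin δ cos φ₁, cos δ − sin φ₁ sin φ₂) = atan2(-0.1357, 0.3243) = -22.699°.
λ₂ = 76.530° − 22.699° = 53.83°.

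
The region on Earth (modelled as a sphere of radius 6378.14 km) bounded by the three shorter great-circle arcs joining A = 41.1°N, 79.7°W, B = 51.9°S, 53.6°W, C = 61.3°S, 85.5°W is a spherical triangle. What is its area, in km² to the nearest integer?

Side lengths (central angles): a = 0.3428, b = 1.7891, c = 1.6707 rad; semiperimeter s = 1.9013.
By l'Huilier's theorem, tan(E/4) = √[tan(s/2) tan((s−a)/2) tan((s−b)/2) tan((s−c)/2)], giving spherical excess E = 0.3783 rad.
Area = E·R² = 0.3783 × (6378.14)² ≈ 15387711 km².

15387711 km²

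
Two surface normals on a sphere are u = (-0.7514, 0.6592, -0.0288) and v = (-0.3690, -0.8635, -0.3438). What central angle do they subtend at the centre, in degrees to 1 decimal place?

u·v = -0.2821; |u| = 1.0000, |v| = 1.0000.
cos θ = (u·v)/(|u||v|) = -0.2821, so θ = 106.4°.

106.4°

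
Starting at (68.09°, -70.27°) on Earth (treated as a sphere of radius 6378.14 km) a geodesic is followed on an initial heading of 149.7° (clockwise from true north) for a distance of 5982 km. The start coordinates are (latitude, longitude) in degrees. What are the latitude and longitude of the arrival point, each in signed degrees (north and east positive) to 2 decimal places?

16.80°, -45.12°

Angular distance δ = d/R = 5982/6378.14 = 0.93789 rad; initial bearing θ = 2.6128 rad.
sin φ₂ = sin φ₁ cos δ + cos φ₁ sin δ cos θ = (0.9278)(0.5915) + (0.3731)(0.8063)(-0.8634) = 0.2890, so φ₂ = 16.80°.
Δλ = atan2(sin θ sin δ cos φ₁, cos δ − sin φ₁ sin φ₂) = atan2(0.1518, 0.3234) = 25.147°.
λ₂ = -70.270° + 25.147° = -45.12°.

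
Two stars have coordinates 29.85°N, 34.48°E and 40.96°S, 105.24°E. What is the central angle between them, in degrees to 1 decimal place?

96.3°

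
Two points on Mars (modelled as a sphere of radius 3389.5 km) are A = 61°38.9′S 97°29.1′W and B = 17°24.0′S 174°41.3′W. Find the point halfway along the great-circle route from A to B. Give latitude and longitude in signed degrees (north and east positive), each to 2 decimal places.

-45.56°, -151.08°

The central angle between A and B is δ = 1.1987 rad.
With f = 0.5, the slerp weights are sin((1−f)δ)/sin δ = 0.6056 and sin(fδ)/sin δ = 0.6056.
Weighted sum of the unit vectors: (0.6056)·(-0.0619,-0.4708,-0.8800) + (0.6056)·(-0.9501,-0.0883,-0.2990) = (-0.6128, -0.3386, -0.7140).
Converting back: φ = atan2(z, √(x²+y²)) = -45.56°, λ = atan2(y, x) = -151.08°.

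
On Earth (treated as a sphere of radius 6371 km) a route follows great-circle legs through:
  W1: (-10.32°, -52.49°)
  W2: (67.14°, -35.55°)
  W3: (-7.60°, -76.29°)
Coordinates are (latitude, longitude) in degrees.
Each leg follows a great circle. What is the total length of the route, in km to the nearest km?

17641 km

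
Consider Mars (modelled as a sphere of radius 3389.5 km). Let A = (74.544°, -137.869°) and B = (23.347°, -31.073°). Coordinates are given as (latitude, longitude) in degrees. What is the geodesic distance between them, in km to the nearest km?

In radians: φ₁ = 1.3010, φ₂ = 0.4075, Δλ = 106.796° = 1.8639 rad.
cos c = sin φ₁ sin φ₂ + cos φ₁ cos φ₂ cos Δλ = (0.9638)(0.3963) + (0.2665)(0.9181)(-0.2890) = 0.31126,
so c = arccos(0.31126) = 1.25427 rad.
Distance = R·c = 3389.5 × 1.2543 ≈ 4251 km.

4251 km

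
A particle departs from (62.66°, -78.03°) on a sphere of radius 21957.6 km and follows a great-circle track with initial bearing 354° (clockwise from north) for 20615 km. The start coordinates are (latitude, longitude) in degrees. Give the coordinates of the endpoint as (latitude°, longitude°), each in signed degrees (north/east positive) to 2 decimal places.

63.29°, 112.78°

Angular distance δ = d/R = 20615/21957.6 = 0.93885 rad; initial bearing θ = 6.1785 rad.
sin φ₂ = sin φ₁ cos δ + cos φ₁ sin δ cos θ = (0.8883)(0.5907) + (0.4593)(0.8069)(0.9945) = 0.8933, so φ₂ = 63.29°.
Δλ = atan2(sin θ sin δ cos φ₁, cos δ − sin φ₁ sin φ₂) = atan2(-0.0387, -0.2028) = -169.185°.
λ₂ = -78.030° − 169.185° = -247.22° → 112.78° after wrapping to (−180°, 180°].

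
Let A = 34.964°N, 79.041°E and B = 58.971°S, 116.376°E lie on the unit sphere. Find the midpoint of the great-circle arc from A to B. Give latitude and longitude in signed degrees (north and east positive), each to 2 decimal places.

-12.61°, 93.31°

Central angle δ = 1.7266 rad. Interpolating on the sphere with fraction f = 0.5:
P = [sin((1−f)δ)·A + sin(fδ)·B] / sin δ = 0.7693·A + 0.7693·B in Cartesian coordinates,
giving P = (-0.0563, 0.9742, -0.2184), i.e. latitude -12.61°, longitude 93.31°.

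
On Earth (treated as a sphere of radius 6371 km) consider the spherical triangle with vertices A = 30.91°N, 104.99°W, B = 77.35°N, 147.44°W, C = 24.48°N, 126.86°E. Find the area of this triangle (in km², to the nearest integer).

Side lengths (central angles): a = 1.1382, b = 1.8437, c = 0.8765 rad; semiperimeter s = 1.9292.
By l'Huilier's theorem, tan(E/4) = √[tan(s/2) tan((s−a)/2) tan((s−b)/2) tan((s−c)/2)], giving spherical excess E = 0.4869 rad.
Area = E·R² = 0.4869 × (6371)² ≈ 19763213 km².

19763213 km²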